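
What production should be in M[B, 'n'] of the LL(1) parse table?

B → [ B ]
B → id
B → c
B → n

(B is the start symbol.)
To find M[B, 'n'], we find productions for B where 'n' is in the predict set (PREDICT(N → α) = (FIRST(α) \ {ε}) ∪ (FOLLOW(N) if α ⇒* ε)).

B → [ B ]: PREDICT = { '[' }
B → id: PREDICT = { 'id' }
B → c: PREDICT = { 'c' }
B → n: PREDICT = { 'n' }
  'n' is in predict set, so this production goes in M[B, 'n']

M[B, 'n'] = B → n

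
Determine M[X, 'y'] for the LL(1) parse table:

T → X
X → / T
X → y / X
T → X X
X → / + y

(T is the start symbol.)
X → y / X

To find M[X, 'y'], we find productions for X where 'y' is in the predict set (PREDICT(N → α) = (FIRST(α) \ {ε}) ∪ (FOLLOW(N) if α ⇒* ε)).

X → / T: PREDICT = { '/' }
X → y / X: PREDICT = { 'y' }
  'y' is in predict set, so this production goes in M[X, 'y']
X → / + y: PREDICT = { '/' }

M[X, 'y'] = X → y / X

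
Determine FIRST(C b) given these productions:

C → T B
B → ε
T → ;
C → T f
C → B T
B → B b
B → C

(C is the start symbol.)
{ ';', 'b' }

FIRST sets of the non-terminals involved (from the grammar, by fixed-point iteration):
  FIRST(C) = { ';', 'b' }

To compute FIRST(C b), process the symbols left to right:
Symbol C is a non-terminal. Add FIRST(C) \ {ε} = { ';', 'b' }
C is not nullable (ε ∉ FIRST(C)), so stop here.
FIRST(C b) = { ';', 'b' }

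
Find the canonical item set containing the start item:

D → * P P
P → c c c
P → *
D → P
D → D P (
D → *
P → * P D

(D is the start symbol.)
{ [D → . * P P], [D → . *], [D → . D P (], [D → . P], [D' → . D], [P → . * P D], [P → . *], [P → . c c c] }

First, augment the grammar with D' → D
I₀ = CLOSURE({ [D' → . D] }):
  [D' → . D] has the dot before D: add [D → . * P P], [D → . P], [D → . D P (], [D → . *]
  [D → . P] has the dot before P: add [P → . c c c], [P → . *], [P → . * P D]
No further items can be added.

I₀ = { [D → . * P P], [D → . *], [D → . D P (], [D → . P], [D' → . D], [P → . * P D], [P → . *], [P → . c c c] }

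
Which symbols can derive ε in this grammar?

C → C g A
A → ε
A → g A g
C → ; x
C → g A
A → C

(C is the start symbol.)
A non-terminal is nullable if it can derive ε (the empty string): either it has an ε-production, or it has a production whose right-hand side consists entirely of nullable non-terminals.

ε-productions: A → ε
So A is immediately nullable.
No further non-terminal can be added: every production for the remaining non-terminals contains a terminal or a non-nullable non-terminal.
Nullable = { 'A' }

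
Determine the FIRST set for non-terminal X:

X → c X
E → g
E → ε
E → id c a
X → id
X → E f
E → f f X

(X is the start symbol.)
{ 'c', 'f', 'g', 'id' }

To compute FIRST(X), examine every production with X on the left-hand side, reading each right-hand side left to right until a non-nullable symbol is reached.

FIRST sets of the other non-terminals involved (by the same procedure, iterated to a fixed point):
  FIRST(E) = { 'f', 'g', 'id', ε }

From X → c X:
  - c is a terminal: add 'c' and stop
From X → id:
  - id is a terminal: add 'id' and stop
From X → E f:
  - E is a non-terminal: add FIRST(E) \ {ε} = { 'f', 'g', 'id' }
    E is nullable, so continue to the next symbol
  - f is a terminal: add 'f' and stop

Collecting: FIRST(X) = { 'c', 'f', 'g', 'id' }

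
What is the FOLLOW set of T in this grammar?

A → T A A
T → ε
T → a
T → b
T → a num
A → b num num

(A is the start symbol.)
{ 'a', 'b' }

In A → T A A: T is followed by A A, add FIRST(A A) \ {ε} = { 'a', 'b' }

Taking the union: FOLLOW(T) = { 'a', 'b' }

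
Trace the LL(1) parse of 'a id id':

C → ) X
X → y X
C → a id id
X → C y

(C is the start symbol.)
LL(1) parsing maintains a stack (initially the start symbol over $) and the input. At each step: if the stack top is a terminal, match it against the current input token; if it is a non-terminal N, replace it with the RHS of M[N, lookahead] (the unique production whose predict set contains the lookahead).

Stack is shown with the top on the left.

Stack      Input      Action
----------------------------
C $        a id id $  output C → a id id
a id id $  a id id $  match 'a'
id id $    id id $    match 'id'
id $       id $       match 'id'
$          $          accept

The string is accepted.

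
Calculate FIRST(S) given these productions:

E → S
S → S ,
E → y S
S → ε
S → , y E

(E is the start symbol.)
{ ',', ε }

From S → S ,:
  - S is the symbol being defined: contributes nothing new
    S is nullable, so continue to the next symbol
  - ',' is a terminal: add ',' and stop
From S → ε:
  - ε-production, so ε ∈ FIRST(S)
From S → , y E:
  - ',' is a terminal: add ',' and stop

Collecting: FIRST(S) = { ',', ε }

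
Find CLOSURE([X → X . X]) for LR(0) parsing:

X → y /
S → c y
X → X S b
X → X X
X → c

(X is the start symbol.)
{ [X → . X S b], [X → . X X], [X → . c], [X → . y /], [X → X . X] }

To compute CLOSURE, for each item [A → α.Bβ] where B is a non-terminal, add [B → .γ] for all productions B → γ; repeat for the newly added items until nothing changes.

Start with: [X → X . X]
  [X → X . X] has the dot before X: add [X → . y /], [X → . X S b], [X → . X X], [X → . c]
No further items can be added.

CLOSURE = { [X → . X S b], [X → . X X], [X → . c], [X → . y /], [X → X . X] }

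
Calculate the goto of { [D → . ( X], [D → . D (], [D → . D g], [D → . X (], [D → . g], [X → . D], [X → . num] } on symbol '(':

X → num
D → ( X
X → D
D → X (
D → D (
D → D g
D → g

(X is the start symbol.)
{ [D → ( . X], [D → . ( X], [D → . D (], [D → . D g], [D → . X (], [D → . g], [X → . D], [X → . num] }

GOTO(I, '(') = CLOSURE({ [A → αX.β] : [A → α.Xβ] ∈ I, X = '(' })

Items with dot before '(', with the dot advanced:
  [D → . ( X] → [D → ( . X]
Closure of the advanced items:
  [D → ( . X] has the dot before X: add [X → . num], [X → . D]
  [X → . D] has the dot before D: add [D → . ( X], [D → . X (], [D → . D (], [D → . D g], [D → . g]

GOTO = { [D → ( . X], [D → . ( X], [D → . D (], [D → . D g], [D → . X (], [D → . g], [X → . D], [X → . num] }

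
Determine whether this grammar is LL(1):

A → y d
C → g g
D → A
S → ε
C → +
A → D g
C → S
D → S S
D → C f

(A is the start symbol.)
No. Predict set conflict for A: { 'y' }

A grammar is LL(1) if for each non-terminal N with multiple productions, the predict sets of those productions are pairwise disjoint, where PREDICT(N → α) = (FIRST(α) \ {ε}) ∪ (FOLLOW(N) if α ⇒* ε).

Relevant sets:
  FIRST(D) = { '+', 'f', 'g', 'y', ε }
  FIRST(S) = { ε }
  FIRST(A) = { '+', 'f', 'g', 'y' }
  FIRST(C) = { '+', 'g', ε }
  FOLLOW(C) = { 'f' }
  FOLLOW(D) = { 'g' }

For A:
  PREDICT(A → y d) = { 'y' }
  PREDICT(A → D g) = { '+', 'f', 'g', 'y' }
For C:
  PREDICT(C → g g) = { 'g' }
  PREDICT(C → '+') = { '+' }
  PREDICT(C → S) = { 'f' }
For D:
  PREDICT(D → A) = { '+', 'f', 'g', 'y' }
  PREDICT(D → S S) = { 'g' }
  PREDICT(D → C f) = { '+', 'f', 'g' }
S has a single production, so nothing to check there.

Conflict found: Predict set conflict for A: { 'y' }
The grammar is NOT LL(1).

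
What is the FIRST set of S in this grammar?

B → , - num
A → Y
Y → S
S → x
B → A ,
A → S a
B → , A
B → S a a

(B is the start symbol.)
From S → x:
  - x is a terminal: add 'x' and stop

Collecting: FIRST(S) = { 'x' }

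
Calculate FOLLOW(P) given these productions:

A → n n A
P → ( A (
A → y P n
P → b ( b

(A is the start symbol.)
{ 'n' }

In A → y P n: P is followed by n, add FIRST(n) \ {ε} = { 'n' }

Taking the union: FOLLOW(P) = { 'n' }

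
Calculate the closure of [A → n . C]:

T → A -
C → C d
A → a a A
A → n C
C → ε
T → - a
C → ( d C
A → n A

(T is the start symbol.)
{ [A → n . C], [C → . ( d C], [C → . C d], [C → .] }

To compute CLOSURE, for each item [A → α.Bβ] where B is a non-terminal, add [B → .γ] for all productions B → γ; repeat for the newly added items until nothing changes.

Start with: [A → n . C]
  [A → n . C] has the dot before C: add [C → . C d], [C → .], [C → . ( d C]
No further items can be added.

CLOSURE = { [A → n . C], [C → . ( d C], [C → . C d], [C → .] }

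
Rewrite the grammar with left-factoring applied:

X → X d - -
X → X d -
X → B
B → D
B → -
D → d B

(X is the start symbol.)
X → X d - X'
X' → -
X' → ε
X → B
B → D
B → -
D → d B

Left-factoring transforms A → αβ₁ | αβ₂ into A → αA' and A' → β₁ | β₂
(α is the longest common prefix among the alternatives). Repeat until
no nonterminal has two alternatives with a common prefix.

Round 1: X has alternatives sharing prefix 'X d -'. Introduce X': X → X d - X'
  Add: X' → -
  Add: X' → ε

No remaining common prefixes — done.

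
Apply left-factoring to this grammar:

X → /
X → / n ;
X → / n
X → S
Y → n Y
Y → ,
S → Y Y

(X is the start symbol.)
Left-factoring transforms A → αβ₁ | αβ₂ into A → αA' and A' → β₁ | β₂
(α is the longest common prefix among the alternatives). Repeat until
no nonterminal has two alternatives with a common prefix.

Round 1: X has alternatives sharing prefix '/'. Introduce X': X → / X'
  Add: X' → ε
  Add: X' → n ;
  Add: X' → n

Round 2: X' has alternatives sharing prefix 'n'. Introduce X'': X' → n X''
  Add: X'' → ;
  Add: X'' → ε

No remaining common prefixes — done.

Resulting grammar:
X → / X'
X' → ε
X' → n X''
X'' → ;
X'' → ε
X → S
Y → n Y
Y → ,
S → Y Y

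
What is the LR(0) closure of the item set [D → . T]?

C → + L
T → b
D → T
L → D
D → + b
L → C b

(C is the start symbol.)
To compute CLOSURE, for each item [A → α.Bβ] where B is a non-terminal, add [B → .γ] for all productions B → γ; repeat for the newly added items until nothing changes.

Start with: [D → . T]
  [D → . T] has the dot before T: add [T → . b]
No further items can be added.

CLOSURE = { [D → . T], [T → . b] }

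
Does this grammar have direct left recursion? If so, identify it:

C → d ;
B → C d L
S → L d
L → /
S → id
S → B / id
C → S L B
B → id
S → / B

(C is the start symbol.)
No direct left recursion

C → d ;: starts with d
B → C d L: starts with C
S → L d: starts with L
L → /: starts with '/'
S → id: starts with id
S → B / id: starts with B
C → S L B: starts with S
B → id: starts with id
S → / B: starts with '/'

No direct left recursion found.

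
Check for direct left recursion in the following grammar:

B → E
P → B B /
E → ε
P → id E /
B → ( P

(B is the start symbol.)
Direct left recursion occurs when N → N α for some non-terminal N (the right-hand side begins with the left-hand side itself).

B → E: starts with E
P → B B /: starts with B
E → ε: starts with ε
P → id E /: starts with id
B → ( P: starts with '('

No direct left recursion found.

Answer: No direct left recursion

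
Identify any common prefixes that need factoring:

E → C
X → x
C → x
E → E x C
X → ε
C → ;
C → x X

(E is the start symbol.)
Left-factoring is needed when two productions for the same non-terminal
share a common prefix on the right-hand side.

Productions for E:
  E → C
  E → E x C
Productions for X:
  X → x
  X → ε
Productions for C:
  C → x
  C → ;
  C → x X

Found common prefix 'x' in productions for C

Answer: Yes, C has productions with common prefix 'x'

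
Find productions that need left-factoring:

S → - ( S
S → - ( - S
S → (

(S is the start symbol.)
Yes, S has productions with common prefix '- ('

Left-factoring is needed when two productions for the same non-terminal
share a common prefix on the right-hand side.

Productions for S:
  S → - ( S
  S → - ( - S
  S → (

Found common prefix '- (' in productions for S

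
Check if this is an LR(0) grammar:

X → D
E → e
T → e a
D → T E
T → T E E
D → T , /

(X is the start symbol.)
A grammar is LR(0) if no state in the canonical LR(0) collection has:
  - both a shift item (dot before a terminal) and a complete item (shift-reduce conflict), or
  - two or more complete items (reduce-reduce conflict; the accept item [X' → X .] counts as a complete item here).

Augment with X' → X and build the canonical LR(0) collection (I0 = CLOSURE({[X' → . X]}), then GOTO on every symbol after a dot until no new states appear). It has 11 states:
  I0: { [D → . T , /], [D → . T E], [T → . T E E], [T → . e a], [X → . D], [X' → . X] }  — shift
  I1: { [X → D .] }  — reduce
  I2: { [D → T . , /], [D → T . E], [E → . e], [T → T . E E] }  — shift
  I3: { [X' → X .] }  — accept
  I4: { [T → e . a] }  — shift
  I5: { [T → e a .] }  — reduce
  I6: { [D → T , . /] }  — shift
  I7: { [D → T E .], [E → . e], [T → T E . E] }  — shift, reduce
  I8: { [E → e .] }  — reduce
  I9: { [T → T E E .] }  — reduce
  I10: { [D → T , / .] }  — reduce

Conflict in state I7:
  Shift-reduce conflict between [D → T E .] and [E → . e]
So the grammar is NOT LR(0).

Answer: No. Shift-reduce conflict between [D → T E .] and [E → . e]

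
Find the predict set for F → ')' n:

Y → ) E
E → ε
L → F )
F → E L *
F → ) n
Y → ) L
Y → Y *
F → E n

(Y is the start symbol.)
PREDICT(F → ')' n) = (FIRST(RHS) \ {ε}) ∪ (FOLLOW(F) if ε ∈ FIRST(RHS), i.e. RHS ⇒* ε)
FIRST(')' n) = { ')' }
ε ∉ FIRST(')' n), so FOLLOW(F) is not added.
PREDICT(F → ')' n) = { ')' }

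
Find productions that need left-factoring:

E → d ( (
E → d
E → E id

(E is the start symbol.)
Left-factoring is needed when two productions for the same non-terminal
share a common prefix on the right-hand side.

Productions for E:
  E → d ( (
  E → d
  E → E id

Found common prefix 'd' in productions for E

Answer: Yes, E has productions with common prefix 'd'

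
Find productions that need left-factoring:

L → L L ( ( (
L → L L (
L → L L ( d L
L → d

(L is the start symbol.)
Left-factoring is needed when two productions for the same non-terminal
share a common prefix on the right-hand side.

Productions for L:
  L → L L ( ( (
  L → L L (
  L → L L ( d L
  L → d

Found common prefix 'L L (' in productions for L

Answer: Yes, L has productions with common prefix 'L L ('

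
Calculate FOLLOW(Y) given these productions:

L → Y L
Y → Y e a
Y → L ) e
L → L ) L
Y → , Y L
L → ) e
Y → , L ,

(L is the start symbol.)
{ ')', ',', 'e' }

To compute FOLLOW(Y), find every occurrence of Y on a right-hand side N → α Y β: add FIRST(β) \ {ε}, and if β is empty or nullable also add FOLLOW(N). Iterate to a fixed point.

In L → Y L: Y is followed by L, add FIRST(L) \ {ε} = { ')', ',' }
In Y → Y e a: Y is followed by e a, add FIRST(e a) \ {ε} = { 'e' }
In Y → , Y L: Y is followed by L, add FIRST(L) \ {ε} = { ')', ',' }

Taking the union: FOLLOW(Y) = { ')', ',', 'e' }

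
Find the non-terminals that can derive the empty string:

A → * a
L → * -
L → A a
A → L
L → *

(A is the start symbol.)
There are no ε-productions, so no non-terminal can derive ε.
No non-terminals are nullable.

Answer: None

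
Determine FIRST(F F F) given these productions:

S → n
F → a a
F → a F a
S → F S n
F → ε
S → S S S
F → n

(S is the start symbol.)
FIRST sets of the non-terminals involved (from the grammar, by fixed-point iteration):
  FIRST(F) = { 'a', 'n', ε }

To compute FIRST(F F F), process the symbols left to right:
Symbol F is a non-terminal. Add FIRST(F) \ {ε} = { 'a', 'n' }
F is nullable (ε ∈ FIRST(F)), continue to the next symbol.
Symbol F is a non-terminal. Add FIRST(F) \ {ε} = { 'a', 'n' }
F is nullable (ε ∈ FIRST(F)), continue to the next symbol.
Symbol F is a non-terminal. Add FIRST(F) \ {ε} = { 'a', 'n' }
F is nullable (ε ∈ FIRST(F)), continue to the next symbol.
All symbols are nullable, so ε is in the result.
FIRST(F F F) = { 'a', 'n', ε }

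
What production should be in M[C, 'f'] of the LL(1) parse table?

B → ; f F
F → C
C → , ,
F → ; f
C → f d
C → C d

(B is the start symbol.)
C → f d, C → C d

To find M[C, 'f'], we find productions for C where 'f' is in the predict set (PREDICT(N → α) = (FIRST(α) \ {ε}) ∪ (FOLLOW(N) if α ⇒* ε)).

Relevant sets:
  FIRST(C) = { ',', 'f' }

C → , ,: PREDICT = { ',' }
C → f d: PREDICT = { 'f' }
  'f' is in predict set, so this production goes in M[C, 'f']
C → C d: PREDICT = { ',', 'f' }
  'f' is in predict set, so this production goes in M[C, 'f']

M[C, 'f'] = C → f d, C → C d  (a multiply-defined cell — the grammar is not LL(1))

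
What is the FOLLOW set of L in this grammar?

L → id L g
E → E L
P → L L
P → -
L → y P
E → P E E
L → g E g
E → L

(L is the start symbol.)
To compute FOLLOW(L), find every occurrence of L on a right-hand side N → α L β: add FIRST(β) \ {ε}, and if β is empty or nullable also add FOLLOW(N). Iterate to a fixed point.

L is the start symbol, so $ ∈ FOLLOW(L).
In L → id L g: L is followed by g, add FIRST(g) \ {ε} = { 'g' }
In E → E L: L is at the end, add FOLLOW(E)
In P → L L: L is followed by L, add FIRST(L) \ {ε} = { 'g', 'id', 'y' }
In P → L L: L is at the end, add FOLLOW(P)
In E → L: L is at the end, add FOLLOW(E)

The FOLLOW sets referred to above (computed the same way, to a fixed point):
  FOLLOW(E) = { '-', 'g', 'id', 'y' }
  FOLLOW(P) = { $, '-', 'g', 'id', 'y' }

Taking the union: FOLLOW(L) = { $, '-', 'g', 'id', 'y' }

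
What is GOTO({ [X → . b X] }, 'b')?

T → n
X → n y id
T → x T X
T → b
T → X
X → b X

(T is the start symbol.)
{ [X → . b X], [X → . n y id], [X → b . X] }

GOTO(I, 'b') = CLOSURE({ [A → αX.β] : [A → α.Xβ] ∈ I, X = 'b' })

Items with dot before 'b', with the dot advanced:
  [X → . b X] → [X → b . X]
Closure of the advanced items:
  [X → b . X] has the dot before X: add [X → . n y id], [X → . b X]

GOTO = { [X → . b X], [X → . n y id], [X → b . X] }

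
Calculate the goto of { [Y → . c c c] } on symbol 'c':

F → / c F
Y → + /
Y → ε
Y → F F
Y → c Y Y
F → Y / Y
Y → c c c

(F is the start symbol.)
{ [Y → c . c c] }

GOTO(I, 'c') = CLOSURE({ [A → αX.β] : [A → α.Xβ] ∈ I, X = 'c' })

Items with dot before 'c', with the dot advanced:
  [Y → . c c c] → [Y → c . c c]
Closure adds nothing (no advanced item has the dot before a non-terminal).

GOTO = { [Y → c . c c] }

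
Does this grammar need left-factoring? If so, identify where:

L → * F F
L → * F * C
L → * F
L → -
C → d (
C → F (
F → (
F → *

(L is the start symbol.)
Yes, L has productions with common prefix '* F'

Left-factoring is needed when two productions for the same non-terminal
share a common prefix on the right-hand side.

Productions for L:
  L → * F F
  L → * F * C
  L → * F
  L → -
Productions for C:
  C → d (
  C → F (
Productions for F:
  F → (
  F → *

Found common prefix '* F' in productions for L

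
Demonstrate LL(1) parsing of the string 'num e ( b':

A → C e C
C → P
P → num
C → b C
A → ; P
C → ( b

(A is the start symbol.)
LL(1) parsing maintains a stack (initially the start symbol over $) and the input. At each step: if the stack top is a terminal, match it against the current input token; if it is a non-terminal N, replace it with the RHS of M[N, lookahead] (the unique production whose predict set contains the lookahead).

Stack is shown with the top on the left.

Stack      Input        Action
------------------------------
A $        num e ( b $  output A → C e C
C e C $    num e ( b $  output C → P
P e C $    num e ( b $  output P → num
num e C $  num e ( b $  match 'num'
e C $      e ( b $      match 'e'
C $        ( b $        output C → ( b
( b $      ( b $        match '('
b $        b $          match 'b'
$          $            accept

The string is accepted.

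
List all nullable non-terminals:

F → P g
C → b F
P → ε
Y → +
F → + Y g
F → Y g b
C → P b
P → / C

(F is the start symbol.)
ε-productions: P → ε
So P is immediately nullable.
No further non-terminal can be added: every production for the remaining non-terminals contains a terminal or a non-nullable non-terminal.
Nullable = { 'P' }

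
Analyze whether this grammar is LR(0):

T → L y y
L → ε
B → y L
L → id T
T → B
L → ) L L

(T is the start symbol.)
Augment with T' → T and build the canonical LR(0) collection (I0 = CLOSURE({[T' → . T]}), then GOTO on every symbol after a dot until no new states appear). It has 13 states:
  I0: { [B → . y L], [L → . ) L L], [L → . id T], [L → .], [T → . B], [T → . L y y], [T' → . T] }  — shift, reduce
  I1: { [L → ) . L L], [L → . ) L L], [L → . id T], [L → .] }  — shift, reduce
  I2: { [T → B .] }  — reduce
  I3: { [T → L . y y] }  — shift
  I4: { [T' → T .] }  — accept
  I5: { [B → . y L], [L → . ) L L], [L → . id T], [L → .], [L → id . T], [T → . B], [T → . L y y] }  — shift, reduce
  I6: { [B → y . L], [L → . ) L L], [L → . id T], [L → .] }  — shift, reduce
  I7: { [B → y L .] }  — reduce
  I8: { [L → id T .] }  — reduce
  I9: { [T → L y . y] }  — shift
  I10: { [T → L y y .] }  — reduce
  I11: { [L → ) L . L], [L → . ) L L], [L → . id T], [L → .] }  — shift, reduce
  I12: { [L → ) L L .] }  — reduce

Conflict in state I0:
  Shift-reduce conflict between [L → .] and [B → . y L]
So the grammar is NOT LR(0).

Answer: No. Shift-reduce conflict between [L → .] and [B → . y L]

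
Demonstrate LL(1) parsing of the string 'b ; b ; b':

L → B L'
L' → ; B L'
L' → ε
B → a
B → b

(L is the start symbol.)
LL(1) parsing maintains a stack (initially the start symbol over $) and the input. At each step: if the stack top is a terminal, match it against the current input token; if it is a non-terminal N, replace it with the RHS of M[N, lookahead] (the unique production whose predict set contains the lookahead).

Stack is shown with the top on the left.

Stack     Input        Action
-----------------------------
L $       b ; b ; b $  output L → B L'
B L' $    b ; b ; b $  output B → b
b L' $    b ; b ; b $  match 'b'
L' $      ; b ; b $    output L' → ; B L'
; B L' $  ; b ; b $    match ';'
B L' $    b ; b $      output B → b
b L' $    b ; b $      match 'b'
L' $      ; b $        output L' → ; B L'
; B L' $  ; b $        match ';'
B L' $    b $          output B → b
b L' $    b $          match 'b'
L' $      $            output L' → ε
$         $            accept

The string is accepted.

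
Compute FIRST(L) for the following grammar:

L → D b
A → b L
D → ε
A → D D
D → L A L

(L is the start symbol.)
To compute FIRST(L), examine every production with L on the left-hand side, reading each right-hand side left to right until a non-nullable symbol is reached.

FIRST sets of the other non-terminals involved (by the same procedure, iterated to a fixed point):
  FIRST(D) = { 'b', ε }

From L → D b:
  - D is a non-terminal: add FIRST(D) \ {ε} = { 'b' }
    D is nullable, so continue to the next symbol
  - b is a terminal: add 'b' and stop

Collecting: FIRST(L) = { 'b' }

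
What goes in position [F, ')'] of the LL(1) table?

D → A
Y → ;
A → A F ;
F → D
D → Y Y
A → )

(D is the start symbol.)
F → D

To find M[F, ')'], we find productions for F where ')' is in the predict set (PREDICT(N → α) = (FIRST(α) \ {ε}) ∪ (FOLLOW(N) if α ⇒* ε)).

Relevant sets:
  FIRST(D) = { ')', ';' }

F → D: PREDICT = { ')', ';' }
  ')' is in predict set, so this production goes in M[F, ')']

M[F, ')'] = F → D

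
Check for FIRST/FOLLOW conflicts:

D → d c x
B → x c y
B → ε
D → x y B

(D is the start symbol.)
A FIRST/FOLLOW conflict occurs when a non-terminal N has a nullable alternative N → β (β ⇒* ε) and another alternative N → α with FIRST(α) ∩ FOLLOW(N) ≠ ∅: on such a lookahead the parser cannot decide between expanding α and letting N vanish via β.

Nullable non-terminals: B.

B: nullable alternative(s) B → ε; FOLLOW(B) = { $ }
  B → x c y: FIRST \ {ε} = { 'x' } — disjoint from FOLLOW(B)
  B → ε: FIRST \ {ε} = { } — this is the only nullable alternative, skip

D has no nullable alternative, so no FIRST/FOLLOW check is needed there.

No FIRST/FOLLOW conflicts found.

Answer: No FIRST/FOLLOW conflicts.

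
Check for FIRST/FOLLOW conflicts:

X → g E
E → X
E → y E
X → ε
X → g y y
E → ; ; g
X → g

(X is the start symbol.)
No FIRST/FOLLOW conflicts.

Nullable non-terminals: E, X.
FIRST sets used below: FIRST(X) = { 'g', ε }

E: nullable alternative(s) E → X; FOLLOW(E) = { $ }
  E → X: FIRST \ {ε} = { 'g' } — this is the only nullable alternative, skip
  E → y E: FIRST \ {ε} = { 'y' } — disjoint from FOLLOW(E)
  E → ; ; g: FIRST \ {ε} = { ';' } — disjoint from FOLLOW(E)

X: nullable alternative(s) X → ε; FOLLOW(X) = { $ }
  X → g E: FIRST \ {ε} = { 'g' } — disjoint from FOLLOW(X)
  X → ε: FIRST \ {ε} = { } — this is the only nullable alternative, skip
  X → g y y: FIRST \ {ε} = { 'g' } — disjoint from FOLLOW(X)
  X → g: FIRST \ {ε} = { 'g' } — disjoint from FOLLOW(X)

No FIRST/FOLLOW conflicts found.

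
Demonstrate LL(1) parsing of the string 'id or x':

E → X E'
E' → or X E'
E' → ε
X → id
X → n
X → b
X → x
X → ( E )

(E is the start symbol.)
LL(1) parsing maintains a stack (initially the start symbol over $) and the input. At each step: if the stack top is a terminal, match it against the current input token; if it is a non-terminal N, replace it with the RHS of M[N, lookahead] (the unique production whose predict set contains the lookahead).

Stack is shown with the top on the left.

Stack      Input      Action
----------------------------
E $        id or x $  output E → X E'
X E' $     id or x $  output X → id
id E' $    id or x $  match 'id'
E' $       or x $     output E' → or X E'
or X E' $  or x $     match 'or'
X E' $     x $        output X → x
x E' $     x $        match 'x'
E' $       $          output E' → ε
$          $          accept

The string is accepted.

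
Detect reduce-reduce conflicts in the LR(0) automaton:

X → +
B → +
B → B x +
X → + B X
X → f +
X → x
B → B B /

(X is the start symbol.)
Augment with X' → X and build the canonical LR(0) collection (I0 = CLOSURE({[X' → . X]}), then GOTO on every symbol after a dot until no new states appear). It has 15 states:
  I0: { [X → . + B X], [X → . +], [X → . f +], [X → . x], [X' → . X] }  — shift
  I1: { [B → . +], [B → . B B /], [B → . B x +], [X → + . B X], [X → + .] }  — shift, reduce
  I2: { [X' → X .] }  — accept
  I3: { [X → f . +] }  — shift
  I4: { [X → x .] }  — reduce
  I5: { [X → f + .] }  — reduce
  I6: { [B → + .] }  — reduce
  I7: { [B → . +], [B → . B B /], [B → . B x +], [B → B . B /], [B → B . x +], [X → + B . X], [X → . + B X], [X → . +], [X → . f +], [X → . x] }  — shift
  I8: { [B → + .], [B → . +], [B → . B B /], [B → . B x +], [X → + . B X], [X → + .] }  — shift, 2 reduces
  I9: { [B → . +], [B → . B B /], [B → . B x +], [B → B . B /], [B → B . x +], [B → B B . /] }  — shift
  I10: { [X → + B X .] }  — reduce
  I11: { [B → B x . +], [X → x .] }  — shift, reduce
  I12: { [B → B x + .] }  — reduce
  I13: { [B → B B / .] }  — reduce
  I14: { [B → B x . +] }  — shift

I8 contains complete items [B → + .], [X → + .] — reduce-reduce conflict.

Answer: Yes — I8: [B → + .] vs [X → + .]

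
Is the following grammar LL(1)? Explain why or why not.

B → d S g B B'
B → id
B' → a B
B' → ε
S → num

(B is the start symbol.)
No. Predict set conflict for B': { 'a' }

A grammar is LL(1) if for each non-terminal N with multiple productions, the predict sets of those productions are pairwise disjoint, where PREDICT(N → α) = (FIRST(α) \ {ε}) ∪ (FOLLOW(N) if α ⇒* ε).

Relevant sets:
  FOLLOW(B') = { $, 'a' }

For B:
  PREDICT(B → d S g B B') = { 'd' }
  PREDICT(B → id) = { 'id' }
For B':
  PREDICT(B' → a B) = { 'a' }
  PREDICT(B' → ε) = { $, 'a' }
S has a single production, so nothing to check there.

Conflict found: Predict set conflict for B': { 'a' }
The grammar is NOT LL(1).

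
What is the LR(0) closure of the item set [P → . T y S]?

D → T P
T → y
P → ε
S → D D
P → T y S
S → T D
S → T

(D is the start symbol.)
To compute CLOSURE, for each item [A → α.Bβ] where B is a non-terminal, add [B → .γ] for all productions B → γ; repeat for the newly added items until nothing changes.

Start with: [P → . T y S]
  [P → . T y S] has the dot before T: add [T → . y]
No further items can be added.

CLOSURE = { [P → . T y S], [T → . y] }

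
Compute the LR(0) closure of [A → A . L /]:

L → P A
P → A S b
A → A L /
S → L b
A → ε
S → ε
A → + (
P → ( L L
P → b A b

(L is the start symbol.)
To compute CLOSURE, for each item [A → α.Bβ] where B is a non-terminal, add [B → .γ] for all productions B → γ; repeat for the newly added items until nothing changes.

Start with: [A → A . L /]
  [A → A . L /] has the dot before L: add [L → . P A]
  [L → . P A] has the dot before P: add [P → . A S b], [P → . ( L L], [P → . b A b]
  [P → . A S b] has the dot before A: add [A → . A L /], [A → .], [A → . + (]
No further items can be added.

CLOSURE = { [A → . + (], [A → . A L /], [A → .], [A → A . L /], [L → . P A], [P → . ( L L], [P → . A S b], [P → . b A b] }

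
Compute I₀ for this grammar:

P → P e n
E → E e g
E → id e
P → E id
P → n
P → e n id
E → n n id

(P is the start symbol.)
{ [E → . E e g], [E → . id e], [E → . n n id], [P → . E id], [P → . P e n], [P → . e n id], [P → . n], [P' → . P] }

First, augment the grammar with P' → P
I₀ = CLOSURE({ [P' → . P] }):
  [P' → . P] has the dot before P: add [P → . P e n], [P → . E id], [P → . n], [P → . e n id]
  [P → . E id] has the dot before E: add [E → . E e g], [E → . id e], [E → . n n id]
No further items can be added.

I₀ = { [E → . E e g], [E → . id e], [E → . n n id], [P → . E id], [P → . P e n], [P → . e n id], [P → . n], [P' → . P] }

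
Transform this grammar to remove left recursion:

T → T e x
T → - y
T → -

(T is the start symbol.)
T → - y T'
T → - T'
T' → e x T'
T' → ε

T is directly left-recursive. The standard transformation for
  A → A α₁ | ... | A α_m | β₁ | ... | β_n
is
  A  → β₁ A' | ... | β_n A'
  A' → α₁ A' | ... | α_m A' | ε

T → - y becomes T → - y T'
T → - becomes T → - T'
T → T e x becomes T' → e x T'
Add T' → ε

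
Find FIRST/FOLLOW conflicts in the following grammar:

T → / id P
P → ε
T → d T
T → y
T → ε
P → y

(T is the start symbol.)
No FIRST/FOLLOW conflicts.

Nullable non-terminals: P, T.

P: nullable alternative(s) P → ε; FOLLOW(P) = { $ }
  P → ε: FIRST \ {ε} = { } — this is the only nullable alternative, skip
  P → y: FIRST \ {ε} = { 'y' } — disjoint from FOLLOW(P)

T: nullable alternative(s) T → ε; FOLLOW(T) = { $ }
  T → / id P: FIRST \ {ε} = { '/' } — disjoint from FOLLOW(T)
  T → d T: FIRST \ {ε} = { 'd' } — disjoint from FOLLOW(T)
  T → y: FIRST \ {ε} = { 'y' } — disjoint from FOLLOW(T)
  T → ε: FIRST \ {ε} = { } — this is the only nullable alternative, skip

No FIRST/FOLLOW conflicts found.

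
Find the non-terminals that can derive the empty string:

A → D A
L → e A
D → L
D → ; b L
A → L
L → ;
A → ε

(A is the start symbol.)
{ 'A' }

ε-productions: A → ε
So A is immediately nullable.
No further non-terminal can be added: every production for the remaining non-terminals contains a terminal or a non-nullable non-terminal.
Nullable = { 'A' }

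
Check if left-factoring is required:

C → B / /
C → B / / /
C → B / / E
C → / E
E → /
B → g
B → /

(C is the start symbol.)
Yes, C has productions with common prefix 'B / /'

Left-factoring is needed when two productions for the same non-terminal
share a common prefix on the right-hand side.

Productions for C:
  C → B / /
  C → B / / /
  C → B / / E
  C → / E
Productions for B:
  B → g
  B → /

Found common prefix 'B / /' in productions for C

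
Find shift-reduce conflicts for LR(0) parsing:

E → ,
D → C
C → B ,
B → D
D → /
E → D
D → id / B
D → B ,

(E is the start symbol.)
A shift-reduce conflict occurs when an LR(0) state has both:
  - a complete (reduce) item [A → α .] (dot at the end), and
  - a shift item [B → β . c γ] (dot before a terminal).

Augment with E' → E and build the canonical LR(0) collection (I0 = CLOSURE({[E' → . E]}), then GOTO on every symbol after a dot until no new states appear). It has 12 states:
  I0: { [B → . D], [C → . B ,], [D → . /], [D → . B ,], [D → . C], [D → . id / B], [E → . ,], [E → . D], [E' → . E] }  — shift
  I1: { [E → , .] }  — reduce
  I2: { [D → / .] }  — reduce
  I3: { [C → B . ,], [D → B . ,] }  — shift
  I4: { [D → C .] }  — reduce
  I5: { [B → D .], [E → D .] }  — 2 reduces
  I6: { [E' → E .] }  — accept
  I7: { [D → id . / B] }  — shift
  I8: { [B → . D], [C → . B ,], [D → . /], [D → . B ,], [D → . C], [D → . id / B], [D → id / . B] }  — shift
  I9: { [C → B . ,], [D → B . ,], [D → id / B .] }  — shift, reduce
  I10: { [B → D .] }  — reduce
  I11: { [C → B , .], [D → B , .] }  — 2 reduces

I9 contains reduce item [D → id / B .] and shift items [C → B . ,], [D → B . ,] — shift-reduce conflict.

Answer: Yes — I9: [D → id / B .] vs [C → B . ,]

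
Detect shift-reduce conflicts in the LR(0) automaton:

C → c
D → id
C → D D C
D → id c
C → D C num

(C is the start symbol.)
A shift-reduce conflict occurs when an LR(0) state has both:
  - a complete (reduce) item [A → α .] (dot at the end), and
  - a shift item [B → β . c γ] (dot before a terminal).

Augment with C' → C and build the canonical LR(0) collection (I0 = CLOSURE({[C' → . C]}), then GOTO on every symbol after a dot until no new states appear). It has 10 states:
  I0: { [C → . D C num], [C → . D D C], [C → . c], [C' → . C], [D → . id c], [D → . id] }  — shift
  I1: { [C' → C .] }  — accept
  I2: { [C → . D C num], [C → . D D C], [C → . c], [C → D . C num], [C → D . D C], [D → . id c], [D → . id] }  — shift
  I3: { [C → c .] }  — reduce
  I4: { [D → id . c], [D → id .] }  — shift, reduce
  I5: { [D → id c .] }  — reduce
  I6: { [C → D C . num] }  — shift
  I7: { [C → . D C num], [C → . D D C], [C → . c], [C → D . C num], [C → D . D C], [C → D D . C], [D → . id c], [D → . id] }  — shift
  I8: { [C → D C . num], [C → D D C .] }  — shift, reduce
  I9: { [C → D C num .] }  — reduce

I4 contains reduce item [D → id .] and shift item [D → id . c] — shift-reduce conflict.
I8 contains reduce item [C → D D C .] and shift item [C → D C . num] — shift-reduce conflict.

Answer: Yes — I4: [D → id .] vs [D → id . c]; I8: [C → D D C .] vs [C → D C . num]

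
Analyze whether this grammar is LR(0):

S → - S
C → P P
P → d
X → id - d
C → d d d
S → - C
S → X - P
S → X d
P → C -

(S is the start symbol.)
Augment with S' → S and build the canonical LR(0) collection (I0 = CLOSURE({[S' → . S]}), then GOTO on every symbol after a dot until no new states appear). It has 19 states:
  I0: { [S → . - C], [S → . - S], [S → . X - P], [S → . X d], [S' → . S], [X → . id - d] }  — shift
  I1: { [C → . P P], [C → . d d d], [P → . C -], [P → . d], [S → - . C], [S → - . S], [S → . - C], [S → . - S], [S → . X - P], [S → . X d], [X → . id - d] }  — shift
  I2: { [S' → S .] }  — accept
  I3: { [S → X . - P], [S → X . d] }  — shift
  I4: { [X → id . - d] }  — shift
  I5: { [X → id - . d] }  — shift
  I6: { [X → id - d .] }  — reduce
  I7: { [C → . P P], [C → . d d d], [P → . C -], [P → . d], [S → X - . P] }  — shift
  I8: { [S → X d .] }  — reduce
  I9: { [P → C . -] }  — shift
  I10: { [C → . P P], [C → . d d d], [C → P . P], [P → . C -], [P → . d], [S → X - P .] }  — shift, reduce
  I11: { [C → d . d d], [P → d .] }  — shift, reduce
  I12: { [C → d d . d] }  — shift
  I13: { [C → d d d .] }  — reduce
  I14: { [C → . P P], [C → . d d d], [C → P . P], [C → P P .], [P → . C -], [P → . d] }  — shift, reduce
  I15: { [P → C - .] }  — reduce
  I16: { [P → C . -], [S → - C .] }  — shift, reduce
  I17: { [C → . P P], [C → . d d d], [C → P . P], [P → . C -], [P → . d] }  — shift
  I18: { [S → - S .] }  — reduce

Conflict in state I10:
  Shift-reduce conflict between [S → X - P .] and [C → . d d d]
So the grammar is NOT LR(0).

Answer: No. Shift-reduce conflict between [S → X - P .] and [C → . d d d]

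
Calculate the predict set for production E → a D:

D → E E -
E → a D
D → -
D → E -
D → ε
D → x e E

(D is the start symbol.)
{ 'a' }

PREDICT(E → a D) = (FIRST(RHS) \ {ε}) ∪ (FOLLOW(E) if ε ∈ FIRST(RHS), i.e. RHS ⇒* ε)
FIRST(a D) = { 'a' }
ε ∉ FIRST(a D), so FOLLOW(E) is not added.
PREDICT(E → a D) = { 'a' }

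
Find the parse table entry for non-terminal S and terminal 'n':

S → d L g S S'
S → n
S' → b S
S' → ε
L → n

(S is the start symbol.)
To find M[S, 'n'], we find productions for S where 'n' is in the predict set (PREDICT(N → α) = (FIRST(α) \ {ε}) ∪ (FOLLOW(N) if α ⇒* ε)).

S → d L g S S': PREDICT = { 'd' }
S → n: PREDICT = { 'n' }
  'n' is in predict set, so this production goes in M[S, 'n']

M[S, 'n'] = S → n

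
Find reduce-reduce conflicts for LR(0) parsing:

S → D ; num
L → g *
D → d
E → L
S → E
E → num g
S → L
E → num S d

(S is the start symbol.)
Yes — I3: [E → L .] vs [S → L .]

A reduce-reduce conflict occurs when an LR(0) state has two complete items [A → α .] and [B → β .] — both call for a reduction, and with no lookahead the parser cannot choose between them.

Augment with S' → S and build the canonical LR(0) collection (I0 = CLOSURE({[S' → . S]}), then GOTO on every symbol after a dot until no new states appear). It has 14 states:
  I0: { [D → . d], [E → . L], [E → . num S d], [E → . num g], [L → . g *], [S → . D ; num], [S → . E], [S → . L], [S' → . S] }  — shift
  I1: { [S → D . ; num] }  — shift
  I2: { [S → E .] }  — reduce
  I3: { [E → L .], [S → L .] }  — 2 reduces
  I4: { [S' → S .] }  — accept
  I5: { [D → d .] }  — reduce
  I6: { [L → g . *] }  — shift
  I7: { [D → . d], [E → . L], [E → . num S d], [E → . num g], [E → num . S d], [E → num . g], [L → . g *], [S → . D ; num], [S → . E], [S → . L] }  — shift
  I8: { [E → num S . d] }  — shift
  I9: { [E → num g .], [L → g . *] }  — shift, reduce
  I10: { [L → g * .] }  — reduce
  I11: { [E → num S d .] }  — reduce
  I12: { [S → D ; . num] }  — shift
  I13: { [S → D ; num .] }  — reduce

I3 contains complete items [E → L .], [S → L .] — reduce-reduce conflict.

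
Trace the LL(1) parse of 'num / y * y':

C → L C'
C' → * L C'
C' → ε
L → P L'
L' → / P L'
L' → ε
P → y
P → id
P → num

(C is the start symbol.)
LL(1) parsing maintains a stack (initially the start symbol over $) and the input. At each step: if the stack top is a terminal, match it against the current input token; if it is a non-terminal N, replace it with the RHS of M[N, lookahead] (the unique production whose predict set contains the lookahead).

Stack is shown with the top on the left.

Stack        Input          Action
----------------------------------
C $          num / y * y $  output C → L C'
L C' $       num / y * y $  output L → P L'
P L' C' $    num / y * y $  output P → num
num L' C' $  num / y * y $  match 'num'
L' C' $      / y * y $      output L' → / P L'
/ P L' C' $  / y * y $      match '/'
P L' C' $    y * y $        output P → y
y L' C' $    y * y $        match 'y'
L' C' $      * y $          output L' → ε
C' $         * y $          output C' → * L C'
* L C' $     * y $          match '*'
L C' $       y $            output L → P L'
P L' C' $    y $            output P → y
y L' C' $    y $            match 'y'
L' C' $      $              output L' → ε
C' $         $              output C' → ε
$            $              accept

The string is accepted.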